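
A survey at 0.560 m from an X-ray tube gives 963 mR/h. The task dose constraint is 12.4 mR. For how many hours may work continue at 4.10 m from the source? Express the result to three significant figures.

Applying the 1/r² law, rate at 4.10 m:
963 × (0.560/4.10)² = 963 × 0.01866 = 17.97 mR/h.
Stay time = 12.4 mR ÷ 17.97 mR/h = 0.6900 h.

0.690 h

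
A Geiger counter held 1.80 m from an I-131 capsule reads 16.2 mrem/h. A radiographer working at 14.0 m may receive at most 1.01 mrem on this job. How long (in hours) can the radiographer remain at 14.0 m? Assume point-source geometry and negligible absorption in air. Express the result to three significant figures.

Applying the 1/r² law, rate at 14.0 m:
(1.80/14.0)² = 0.01653, so 16.2 × 0.01653 = 0.2678 mrem/h.
Stay time = 1.01 mrem ÷ 0.2678 mrem/h = 3.771 h.

3.77 h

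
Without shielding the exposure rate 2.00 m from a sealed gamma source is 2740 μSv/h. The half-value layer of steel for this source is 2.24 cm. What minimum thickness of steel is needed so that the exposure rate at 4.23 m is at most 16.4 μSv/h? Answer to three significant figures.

11.7 cm

At 4.23 m, distance alone gives (2.00/4.23)² = 0.2236, so 2740 × 0.2236 = 612.7 μSv/h.
Further attenuation needed: 612.7/16.4 = 37.36.
n = log₂(37.36) = 5.223 half-value layers.
Thickness = 5.223 × 2.24 cm = 11.70 cm.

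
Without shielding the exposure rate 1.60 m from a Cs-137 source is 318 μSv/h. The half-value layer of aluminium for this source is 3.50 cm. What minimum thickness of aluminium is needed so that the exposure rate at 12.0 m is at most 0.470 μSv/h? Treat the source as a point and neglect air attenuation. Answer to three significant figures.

At 12.0 m, distance alone gives 318 × (1.60/12.0)² = 318 × 0.01778 = 5.654 μSv/h.
Further attenuation needed: 5.654/0.470 = 12.03.
n = log₂(12.03) = 3.589 half-value layers.
Thickness = 3.589 × 3.50 cm = 12.56 cm.

12.6 cm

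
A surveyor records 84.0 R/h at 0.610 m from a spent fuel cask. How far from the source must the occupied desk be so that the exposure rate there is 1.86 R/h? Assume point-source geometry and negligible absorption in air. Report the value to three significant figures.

4.10 m

By the inverse-square law, d₂ = d₁·√(I₁/I₂).
I₁/I₂ = 84.0/1.86 = 45.16, so d₂ = 0.610 × √45.16 = 4.099 m.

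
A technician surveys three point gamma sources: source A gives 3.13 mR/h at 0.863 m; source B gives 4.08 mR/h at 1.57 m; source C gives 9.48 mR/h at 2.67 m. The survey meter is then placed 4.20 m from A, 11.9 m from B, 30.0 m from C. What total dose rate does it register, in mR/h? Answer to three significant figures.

0.278 mR/h

By superposition, sum each source's inverse-square contribution:
A: 3.13 × (0.863/4.20)² = 0.1322 mR/h
B: 4.08 × (1.57/11.9)² = 0.07102 mR/h
C: 9.48 × (2.67/30.0)² = 0.07509 mR/h
Total = 0.1322 + 0.07102 + 0.07509 = 0.2783 mR/h.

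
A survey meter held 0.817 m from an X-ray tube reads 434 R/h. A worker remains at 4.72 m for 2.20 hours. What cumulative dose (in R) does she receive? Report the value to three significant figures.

Using I₁d₁² = I₂d₂², rate at 4.72 m:
(0.817/4.72)² = 0.02996, so 434 × 0.02996 = 13.00 R/h.
Dose = rate × time = 13.00 R/h × 2.200 h = 28.60 R.

28.6 R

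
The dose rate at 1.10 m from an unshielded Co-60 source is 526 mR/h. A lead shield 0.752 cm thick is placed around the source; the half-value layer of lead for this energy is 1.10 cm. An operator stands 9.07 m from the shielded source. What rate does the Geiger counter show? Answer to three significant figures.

4.82 mR/h

Distance alone: (1.10/9.07)² = 0.01471, so 526 × 0.01471 = 7.737 mR/h.
Shield: 0.752/1.10 = 0.6836 half-value layers → attenuation 2^(−0.6836) = 0.6226.
Combined: 7.737 × 0.6226 = 4.817 mR/h.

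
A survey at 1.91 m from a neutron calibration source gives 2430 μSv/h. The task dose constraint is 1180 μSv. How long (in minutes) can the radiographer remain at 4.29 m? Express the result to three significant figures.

147 min

Intensity scales as (d₁/d₂)², so rate at 4.29 m:
2430 × (1.91/4.29)² = 2430 × 0.1982 = 481.6 μSv/h.
Stay time = 1180 μSv ÷ 481.6 μSv/h = 2.450 h = 147.0 min.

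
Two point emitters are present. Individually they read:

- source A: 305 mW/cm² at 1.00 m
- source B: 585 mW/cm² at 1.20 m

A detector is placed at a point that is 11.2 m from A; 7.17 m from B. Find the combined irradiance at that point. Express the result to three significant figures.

By superposition, sum each source's inverse-square contribution:
A: 305 × (1.00/11.2)² = 2.431 mW/cm²
B: 585 × (1.20/7.17)² = 16.39 mW/cm²
Total = 2.431 + 16.39 = 18.82 mW/cm².

18.8 mW/cm²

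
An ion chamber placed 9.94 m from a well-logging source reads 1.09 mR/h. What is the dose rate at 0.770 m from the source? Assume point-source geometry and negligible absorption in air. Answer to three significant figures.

By the inverse-square law, scaling from 9.94 m to 0.770 m:
(9.94/0.770)² = 166.6, so 1.09 × 166.6 = 181.6 mR/h.

182 mR/h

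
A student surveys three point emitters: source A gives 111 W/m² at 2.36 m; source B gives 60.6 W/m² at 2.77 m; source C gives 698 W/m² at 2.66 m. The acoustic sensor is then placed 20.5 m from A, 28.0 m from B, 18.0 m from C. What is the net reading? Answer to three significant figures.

By superposition, sum each source's inverse-square contribution:
A: 111 × (2.36/20.5)² = 1.471 W/m²
B: 60.6 × (2.77/28.0)² = 0.5931 W/m²
C: 698 × (2.66/18.0)² = 15.24 W/m²
Total = 1.471 + 0.5931 + 15.24 = 17.30 W/m².

17.3 W/m²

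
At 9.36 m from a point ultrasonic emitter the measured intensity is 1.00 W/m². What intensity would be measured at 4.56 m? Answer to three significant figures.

4.21 W/m²

Since intensity falls as 1/r², scaling from 9.36 m to 4.56 m:
1.00 × (9.36/4.56)² = 1.00 × 4.213 = 4.213 W/m².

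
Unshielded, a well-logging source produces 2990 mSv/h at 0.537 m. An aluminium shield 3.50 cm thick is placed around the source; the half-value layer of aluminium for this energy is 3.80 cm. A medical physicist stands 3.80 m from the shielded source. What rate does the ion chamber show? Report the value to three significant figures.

31.5 mSv/h

Distance alone: 2990 × (0.537/3.80)² = 2990 × 0.01997 = 59.71 mSv/h.
Shield: 3.50/3.80 = 0.9211 half-value layers → attenuation 2^(−0.9211) = 0.5281.
Combined: 59.71 × 0.5281 = 31.53 mSv/h.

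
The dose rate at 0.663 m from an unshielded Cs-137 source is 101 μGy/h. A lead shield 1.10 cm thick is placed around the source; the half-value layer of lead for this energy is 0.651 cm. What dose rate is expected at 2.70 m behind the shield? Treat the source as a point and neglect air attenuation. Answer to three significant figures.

Distance alone: 101 × (0.663/2.70)² = 101 × 0.06030 = 6.090 μGy/h.
Shield: 1.10/0.651 = 1.690 half-value layers → attenuation 2^(−1.690) = 0.3099.
Combined: 6.090 × 0.3099 = 1.887 μGy/h.

1.89 μGy/h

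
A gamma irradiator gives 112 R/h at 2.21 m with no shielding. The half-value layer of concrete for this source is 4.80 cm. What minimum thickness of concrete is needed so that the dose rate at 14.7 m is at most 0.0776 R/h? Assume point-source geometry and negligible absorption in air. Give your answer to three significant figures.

24.1 cm

At 14.7 m, distance alone gives (2.21/14.7)² = 0.02260, so 112 × 0.02260 = 2.531 R/h.
Further attenuation needed: 2.531/0.0776 = 32.62.
n = log₂(32.62) = 5.028 half-value layers.
Thickness = 5.028 × 4.80 cm = 24.13 cm.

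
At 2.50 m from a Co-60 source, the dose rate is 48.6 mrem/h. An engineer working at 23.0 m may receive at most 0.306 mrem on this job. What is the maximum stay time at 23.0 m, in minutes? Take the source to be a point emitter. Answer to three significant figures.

Intensity scales as (d₁/d₂)², so rate at 23.0 m:
(2.50/23.0)² = 0.01181, so 48.6 × 0.01181 = 0.5740 mrem/h.
Stay time = 0.306 mrem ÷ 0.5740 mrem/h = 0.5331 h = 31.99 min.

32.0 min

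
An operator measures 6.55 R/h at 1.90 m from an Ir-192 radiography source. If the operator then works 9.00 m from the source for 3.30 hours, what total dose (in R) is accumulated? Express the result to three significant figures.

0.963 R

Intensity scales as (d₁/d₂)², so rate at 9.00 m:
(1.90/9.00)² = 0.04457, so 6.55 × 0.04457 = 0.2919 R/h.
Dose = rate × time = 0.2919 R/h × 3.300 h = 0.9633 R.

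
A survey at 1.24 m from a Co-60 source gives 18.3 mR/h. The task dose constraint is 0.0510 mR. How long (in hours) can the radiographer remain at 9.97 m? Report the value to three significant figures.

0.180 h

Since intensity falls as 1/r², rate at 9.97 m:
(1.24/9.97)² = 0.01547, so 18.3 × 0.01547 = 0.2831 mR/h.
Stay time = 0.0510 mR ÷ 0.2831 mR/h = 0.1801 h.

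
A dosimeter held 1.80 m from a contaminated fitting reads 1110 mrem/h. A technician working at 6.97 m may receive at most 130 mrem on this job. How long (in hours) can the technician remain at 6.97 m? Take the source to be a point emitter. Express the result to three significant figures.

1.76 h

Since intensity falls as 1/r², rate at 6.97 m:
1110 × (1.80/6.97)² = 1110 × 0.06669 = 74.03 mrem/h.
Stay time = 130 mrem ÷ 74.03 mrem/h = 1.756 h.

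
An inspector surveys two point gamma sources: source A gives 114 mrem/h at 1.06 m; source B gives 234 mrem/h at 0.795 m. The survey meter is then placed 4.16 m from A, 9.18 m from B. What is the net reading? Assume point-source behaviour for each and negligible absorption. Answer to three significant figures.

9.16 mrem/h

Each source contributes Iᵢ·(dᵢ/rᵢ)²; contributions add.
A: 114 × (1.06/4.16)² = 7.402 mrem/h
B: 234 × (0.795/9.18)² = 1.755 mrem/h
Total = 7.402 + 1.755 = 9.157 mrem/h.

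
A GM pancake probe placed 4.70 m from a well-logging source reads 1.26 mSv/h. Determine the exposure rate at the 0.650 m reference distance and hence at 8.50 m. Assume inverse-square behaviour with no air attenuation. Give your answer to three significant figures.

65.9 mSv/h; 0.385 mSv/h

Applying the 1/r² law,
At 0.650 m: 1.26 × (4.70/0.650)² = 1.26 × 52.28 = 65.87 mSv/h
At 8.50 m: 65.87 × (0.650/8.50)² = 65.87 × 0.005848 = 0.3852 mSv/h.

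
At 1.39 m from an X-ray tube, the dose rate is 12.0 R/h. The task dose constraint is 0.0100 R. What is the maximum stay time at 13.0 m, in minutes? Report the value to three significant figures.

Applying the 1/r² law, rate at 13.0 m:
12.0 × (1.39/13.0)² = 12.0 × 0.01143 = 0.1372 R/h.
Stay time = 0.0100 R ÷ 0.1372 R/h = 0.07289 h = 4.373 min.

4.37 min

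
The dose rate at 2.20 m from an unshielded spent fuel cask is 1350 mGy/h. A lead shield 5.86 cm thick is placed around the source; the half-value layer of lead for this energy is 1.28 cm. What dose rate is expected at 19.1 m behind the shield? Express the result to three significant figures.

Distance alone: (2.20/19.1)² = 0.01327, so 1350 × 0.01327 = 17.91 mGy/h.
Shield: 5.86/1.28 = 4.578 half-value layers → attenuation 2^(−4.578) = 0.04187.
Combined: 17.91 × 0.04187 = 0.7499 mGy/h.

0.750 mGy/h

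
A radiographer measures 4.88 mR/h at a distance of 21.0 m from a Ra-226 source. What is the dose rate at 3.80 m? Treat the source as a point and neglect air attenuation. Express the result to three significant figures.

By the inverse-square law, the rate at 3.80 m is
(21.0/3.80)² = 30.54, so 4.88 × 30.54 = 149.0 mR/h.

149 mR/h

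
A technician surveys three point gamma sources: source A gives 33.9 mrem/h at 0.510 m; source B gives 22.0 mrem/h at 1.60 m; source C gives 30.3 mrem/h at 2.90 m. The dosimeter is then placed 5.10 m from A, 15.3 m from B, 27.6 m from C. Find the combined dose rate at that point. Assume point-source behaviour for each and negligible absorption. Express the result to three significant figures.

0.914 mrem/h

By superposition, sum each source's inverse-square contribution:
A: 33.9 × (0.510/5.10)² = 0.3390 mrem/h
B: 22.0 × (1.60/15.3)² = 0.2406 mrem/h
C: 30.3 × (2.90/27.6)² = 0.3345 mrem/h
Total = 0.3390 + 0.2406 + 0.3345 = 0.9141 mrem/h.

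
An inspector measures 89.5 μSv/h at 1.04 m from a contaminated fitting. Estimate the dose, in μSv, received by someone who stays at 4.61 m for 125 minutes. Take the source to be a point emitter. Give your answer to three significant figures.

Since intensity falls as 1/r², rate at 4.61 m:
89.5 × (1.04/4.61)² = 89.5 × 0.05089 = 4.555 μSv/h.
Dose = rate × time = 4.555 μSv/h × 2.083 h = 9.488 μSv.

9.49 μSv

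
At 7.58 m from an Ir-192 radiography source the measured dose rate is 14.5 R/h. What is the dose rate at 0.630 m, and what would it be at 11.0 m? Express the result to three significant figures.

By the inverse-square law,
At 0.630 m: (7.58/0.630)² = 144.8, so 14.5 × 144.8 = 2100 R/h
At 11.0 m: (0.630/11.0)² = 0.003280, so 2100 × 0.003280 = 6.888 R/h.

2100 R/h; 6.89 R/h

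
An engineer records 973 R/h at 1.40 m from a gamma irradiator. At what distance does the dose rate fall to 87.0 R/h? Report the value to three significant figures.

Intensity scales as (d₁/d₂)², so d₂ = d₁·√(I₁/I₂).
I₁/I₂ = 973/87.0 = 11.18, so d₂ = 1.40 × √11.18 = 4.681 m.

4.68 m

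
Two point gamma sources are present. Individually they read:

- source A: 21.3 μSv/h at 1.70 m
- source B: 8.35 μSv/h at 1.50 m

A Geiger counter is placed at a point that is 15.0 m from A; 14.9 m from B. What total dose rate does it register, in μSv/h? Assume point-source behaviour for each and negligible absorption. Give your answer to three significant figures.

0.358 μSv/h

By superposition, sum each source's inverse-square contribution:
A: 21.3 × (1.70/15.0)² = 0.2736 μSv/h
B: 8.35 × (1.50/14.9)² = 0.08462 μSv/h
Total = 0.2736 + 0.08462 = 0.3582 μSv/h.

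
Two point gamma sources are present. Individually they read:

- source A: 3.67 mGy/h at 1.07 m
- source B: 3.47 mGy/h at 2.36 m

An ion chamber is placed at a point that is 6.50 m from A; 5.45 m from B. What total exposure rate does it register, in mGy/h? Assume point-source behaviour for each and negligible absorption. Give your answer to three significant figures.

0.750 mGy/h

By superposition, sum each source's inverse-square contribution:
A: 3.67 × (1.07/6.50)² = 0.09945 mGy/h
B: 3.47 × (2.36/5.45)² = 0.6507 mGy/h
Total = 0.09945 + 0.6507 = 0.7501 mGy/h.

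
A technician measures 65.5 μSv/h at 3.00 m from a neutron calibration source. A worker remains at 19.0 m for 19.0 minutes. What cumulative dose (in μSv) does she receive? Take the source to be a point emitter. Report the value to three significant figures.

0.517 μSv

Intensity scales as (d₁/d₂)², so rate at 19.0 m:
65.5 × (3.00/19.0)² = 65.5 × 0.02493 = 1.633 μSv/h.
Dose = rate × time = 1.633 μSv/h × 0.3167 h = 0.5172 μSv.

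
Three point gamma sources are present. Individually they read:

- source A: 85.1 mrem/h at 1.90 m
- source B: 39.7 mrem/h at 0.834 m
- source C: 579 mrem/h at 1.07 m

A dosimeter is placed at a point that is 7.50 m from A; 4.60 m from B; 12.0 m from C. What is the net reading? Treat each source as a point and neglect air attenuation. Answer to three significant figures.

11.4 mrem/h

Each source contributes Iᵢ·(dᵢ/rᵢ)²; contributions add.
A: 85.1 × (1.90/7.50)² = 5.462 mrem/h
B: 39.7 × (0.834/4.60)² = 1.305 mrem/h
C: 579 × (1.07/12.0)² = 4.603 mrem/h
Total = 5.462 + 1.305 + 4.603 = 11.37 mrem/h.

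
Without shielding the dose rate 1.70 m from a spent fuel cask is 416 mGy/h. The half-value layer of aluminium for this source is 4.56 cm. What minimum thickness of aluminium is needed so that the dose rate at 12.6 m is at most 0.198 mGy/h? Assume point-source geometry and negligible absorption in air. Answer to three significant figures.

24.0 cm

At 12.6 m, distance alone gives (1.70/12.6)² = 0.01820, so 416 × 0.01820 = 7.571 mGy/h.
Further attenuation needed: 7.571/0.198 = 38.24.
n = log₂(38.24) = 5.257 half-value layers.
Thickness = 5.257 × 4.56 cm = 23.97 cm.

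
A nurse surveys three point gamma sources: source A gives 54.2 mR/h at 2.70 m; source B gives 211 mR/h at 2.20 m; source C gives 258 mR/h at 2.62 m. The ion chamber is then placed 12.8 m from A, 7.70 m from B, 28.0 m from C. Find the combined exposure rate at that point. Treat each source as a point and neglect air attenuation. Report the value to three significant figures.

Each source contributes Iᵢ·(dᵢ/rᵢ)²; contributions add.
A: 54.2 × (2.70/12.8)² = 2.412 mR/h
B: 211 × (2.20/7.70)² = 17.22 mR/h
C: 258 × (2.62/28.0)² = 2.259 mR/h
Total = 2.412 + 17.22 + 2.259 = 21.89 mR/h.

21.9 mR/h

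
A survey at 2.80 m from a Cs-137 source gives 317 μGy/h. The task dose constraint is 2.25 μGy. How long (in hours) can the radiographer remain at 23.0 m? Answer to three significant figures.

By the inverse-square law, rate at 23.0 m:
317 × (2.80/23.0)² = 317 × 0.01482 = 4.698 μGy/h.
Stay time = 2.25 μGy ÷ 4.698 μGy/h = 0.4789 h.

0.479 h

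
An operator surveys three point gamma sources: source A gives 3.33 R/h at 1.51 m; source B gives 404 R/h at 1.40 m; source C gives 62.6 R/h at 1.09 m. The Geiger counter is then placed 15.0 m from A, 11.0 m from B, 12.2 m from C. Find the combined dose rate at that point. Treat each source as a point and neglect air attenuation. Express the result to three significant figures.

7.08 R/h

By superposition, sum each source's inverse-square contribution:
A: 3.33 × (1.51/15.0)² = 0.03375 R/h
B: 404 × (1.40/11.0)² = 6.544 R/h
C: 62.6 × (1.09/12.2)² = 0.4997 R/h
Total = 0.03375 + 6.544 + 0.4997 = 7.077 R/h.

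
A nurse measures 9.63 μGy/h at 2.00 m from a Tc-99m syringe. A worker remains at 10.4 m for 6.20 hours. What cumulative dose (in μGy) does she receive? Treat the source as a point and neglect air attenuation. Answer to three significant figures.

2.21 μGy

Applying the 1/r² law, rate at 10.4 m:
(2.00/10.4)² = 0.03698, so 9.63 × 0.03698 = 0.3561 μGy/h.
Dose = rate × time = 0.3561 μGy/h × 6.200 h = 2.208 μGy.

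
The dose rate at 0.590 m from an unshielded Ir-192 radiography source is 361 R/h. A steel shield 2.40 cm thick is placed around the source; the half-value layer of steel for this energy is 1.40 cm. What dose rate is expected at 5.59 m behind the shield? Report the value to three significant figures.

Distance alone: (0.590/5.59)² = 0.01114, so 361 × 0.01114 = 4.022 R/h.
Shield: 2.40/1.40 = 1.714 half-value layers → attenuation 2^(−1.714) = 0.3048.
Combined: 4.022 × 0.3048 = 1.226 R/h.

1.23 R/h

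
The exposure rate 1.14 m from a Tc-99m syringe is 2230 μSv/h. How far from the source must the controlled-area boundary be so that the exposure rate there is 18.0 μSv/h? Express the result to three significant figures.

Using I₁d₁² = I₂d₂², d₂ = d₁·√(I₁/I₂).
I₁/I₂ = 2230/18.0 = 123.9, so d₂ = 1.14 × √123.9 = 12.69 m.

12.7 m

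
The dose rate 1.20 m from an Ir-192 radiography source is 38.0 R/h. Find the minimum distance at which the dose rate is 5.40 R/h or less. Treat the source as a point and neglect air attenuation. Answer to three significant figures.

Intensity scales as (d₁/d₂)², so d₂ = d₁·√(I₁/I₂).
I₁/I₂ = 38.0/5.40 = 7.037, so d₂ = 1.20 × √7.037 = 3.183 m.

3.18 m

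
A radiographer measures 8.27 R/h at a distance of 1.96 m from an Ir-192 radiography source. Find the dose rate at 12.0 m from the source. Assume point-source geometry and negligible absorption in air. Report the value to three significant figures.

Intensity scales as (d₁/d₂)², so the rate at 12.0 m is
8.27 × (1.96/12.0)² = 8.27 × 0.02668 = 0.2206 R/h.

0.221 R/h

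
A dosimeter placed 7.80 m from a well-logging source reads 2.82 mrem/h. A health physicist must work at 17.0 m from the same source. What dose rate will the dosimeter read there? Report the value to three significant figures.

Since intensity falls as 1/r², scaling from 7.80 m to 17.0 m:
2.82 × (7.80/17.0)² = 2.82 × 0.2105 = 0.5936 mrem/h.

0.594 mrem/h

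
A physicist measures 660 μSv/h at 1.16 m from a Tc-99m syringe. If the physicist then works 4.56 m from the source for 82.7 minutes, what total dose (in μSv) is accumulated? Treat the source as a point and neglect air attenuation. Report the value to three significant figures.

Intensity scales as (d₁/d₂)², so rate at 4.56 m:
660 × (1.16/4.56)² = 660 × 0.06471 = 42.71 μSv/h.
Dose = rate × time = 42.71 μSv/h × 1.378 h = 58.85 μSv.

58.9 μSv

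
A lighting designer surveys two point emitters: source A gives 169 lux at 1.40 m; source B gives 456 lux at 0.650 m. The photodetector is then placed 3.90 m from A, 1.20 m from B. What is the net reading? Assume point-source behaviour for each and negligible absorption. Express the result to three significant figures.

By superposition, sum each source's inverse-square contribution:
A: 169 × (1.40/3.90)² = 21.78 lux
B: 456 × (0.650/1.20)² = 133.8 lux
Total = 21.78 + 133.8 = 155.6 lux.

156 lux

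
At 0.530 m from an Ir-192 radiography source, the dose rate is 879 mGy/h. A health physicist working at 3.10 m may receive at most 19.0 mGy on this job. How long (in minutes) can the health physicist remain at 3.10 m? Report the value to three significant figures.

44.4 min

Since intensity falls as 1/r², rate at 3.10 m:
879 × (0.530/3.10)² = 879 × 0.02923 = 25.69 mGy/h.
Stay time = 19.0 mGy ÷ 25.69 mGy/h = 0.7396 h = 44.38 min.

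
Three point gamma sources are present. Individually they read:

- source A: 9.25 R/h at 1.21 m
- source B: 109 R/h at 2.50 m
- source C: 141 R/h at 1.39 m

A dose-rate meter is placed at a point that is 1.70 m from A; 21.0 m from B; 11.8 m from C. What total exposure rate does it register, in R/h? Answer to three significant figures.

By superposition, sum each source's inverse-square contribution:
A: 9.25 × (1.21/1.70)² = 4.686 R/h
B: 109 × (2.50/21.0)² = 1.545 R/h
C: 141 × (1.39/11.8)² = 1.957 R/h
Total = 4.686 + 1.545 + 1.957 = 8.188 R/h.

8.19 R/h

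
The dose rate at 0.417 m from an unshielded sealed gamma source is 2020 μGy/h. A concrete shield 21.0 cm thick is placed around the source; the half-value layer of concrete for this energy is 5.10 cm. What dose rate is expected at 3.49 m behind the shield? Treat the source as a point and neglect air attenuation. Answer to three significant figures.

Distance alone: 2020 × (0.417/3.49)² = 2020 × 0.01428 = 28.85 μGy/h.
Shield: 21.0/5.10 = 4.118 half-value layers → attenuation 2^(−4.118) = 0.05759.
Combined: 28.85 × 0.05759 = 1.661 μGy/h.

1.66 μGy/h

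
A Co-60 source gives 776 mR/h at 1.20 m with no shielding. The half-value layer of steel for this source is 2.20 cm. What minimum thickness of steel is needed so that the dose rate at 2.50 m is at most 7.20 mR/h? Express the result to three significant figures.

10.2 cm

At 2.50 m, distance alone gives (1.20/2.50)² = 0.2304, so 776 × 0.2304 = 178.8 mR/h.
Further attenuation needed: 178.8/7.20 = 24.83.
n = log₂(24.83) = 4.634 half-value layers.
Thickness = 4.634 × 2.20 cm = 10.19 cm.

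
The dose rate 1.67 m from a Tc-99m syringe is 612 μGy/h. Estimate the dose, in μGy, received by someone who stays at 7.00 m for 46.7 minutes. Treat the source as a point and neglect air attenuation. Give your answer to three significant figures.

27.1 μGy

Using I₁d₁² = I₂d₂², rate at 7.00 m:
612 × (1.67/7.00)² = 612 × 0.05692 = 34.84 μGy/h.
Dose = rate × time = 34.84 μGy/h × 0.7783 h = 27.12 μGy.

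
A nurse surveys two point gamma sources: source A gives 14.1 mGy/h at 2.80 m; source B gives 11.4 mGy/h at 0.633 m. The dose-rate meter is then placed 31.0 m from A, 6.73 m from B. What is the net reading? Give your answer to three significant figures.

0.216 mGy/h

By superposition, sum each source's inverse-square contribution:
A: 14.1 × (2.80/31.0)² = 0.1150 mGy/h
B: 11.4 × (0.633/6.73)² = 0.1009 mGy/h
Total = 0.1150 + 0.1009 = 0.2159 mGy/h.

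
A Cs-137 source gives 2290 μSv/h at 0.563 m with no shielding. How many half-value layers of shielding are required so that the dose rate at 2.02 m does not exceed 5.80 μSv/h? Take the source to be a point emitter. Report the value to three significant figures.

4.94 half-value layers

At 2.02 m, distance alone gives (0.563/2.02)² = 0.07768, so 2290 × 0.07768 = 177.9 μSv/h.
Further attenuation needed: 177.9/5.80 = 30.67.
n = log₂(30.67) = 4.939 half-value layers.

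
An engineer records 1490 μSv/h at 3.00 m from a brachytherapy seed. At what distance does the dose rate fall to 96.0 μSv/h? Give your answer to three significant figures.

11.8 m

By the inverse-square law, d₂ = d₁·√(I₁/I₂).
I₁/I₂ = 1490/96.0 = 15.52, so d₂ = 3.00 × √15.52 = 11.82 m.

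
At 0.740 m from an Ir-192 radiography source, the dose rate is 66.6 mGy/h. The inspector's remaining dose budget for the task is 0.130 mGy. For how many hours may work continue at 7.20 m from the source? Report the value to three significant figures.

0.185 h

By the inverse-square law, rate at 7.20 m:
66.6 × (0.740/7.20)² = 66.6 × 0.01056 = 0.7033 mGy/h.
Stay time = 0.130 mGy ÷ 0.7033 mGy/h = 0.1848 h.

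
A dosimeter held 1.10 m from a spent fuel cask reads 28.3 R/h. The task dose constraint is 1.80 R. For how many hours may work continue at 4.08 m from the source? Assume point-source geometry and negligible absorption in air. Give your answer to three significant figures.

Since intensity falls as 1/r², rate at 4.08 m:
(1.10/4.08)² = 0.07269, so 28.3 × 0.07269 = 2.057 R/h.
Stay time = 1.80 R ÷ 2.057 R/h = 0.8751 h.

0.875 h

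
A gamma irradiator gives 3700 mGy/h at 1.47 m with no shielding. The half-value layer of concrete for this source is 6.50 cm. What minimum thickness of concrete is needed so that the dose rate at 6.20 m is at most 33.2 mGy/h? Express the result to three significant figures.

At 6.20 m, distance alone gives (1.47/6.20)² = 0.05621, so 3700 × 0.05621 = 208.0 mGy/h.
Further attenuation needed: 208.0/33.2 = 6.265.
n = log₂(6.265) = 2.647 half-value layers.
Thickness = 2.647 × 6.50 cm = 17.21 cm.

17.2 cm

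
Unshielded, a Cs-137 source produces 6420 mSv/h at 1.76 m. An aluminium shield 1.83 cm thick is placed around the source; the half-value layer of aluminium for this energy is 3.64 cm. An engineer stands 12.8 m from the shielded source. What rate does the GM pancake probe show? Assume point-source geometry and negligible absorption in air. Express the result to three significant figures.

85.7 mSv/h

Distance alone: 6420 × (1.76/12.8)² = 6420 × 0.01891 = 121.4 mSv/h.
Shield: 1.83/3.64 = 0.5027 half-value layers → attenuation 2^(−0.5027) = 0.7058.
Combined: 121.4 × 0.7058 = 85.68 mSv/h.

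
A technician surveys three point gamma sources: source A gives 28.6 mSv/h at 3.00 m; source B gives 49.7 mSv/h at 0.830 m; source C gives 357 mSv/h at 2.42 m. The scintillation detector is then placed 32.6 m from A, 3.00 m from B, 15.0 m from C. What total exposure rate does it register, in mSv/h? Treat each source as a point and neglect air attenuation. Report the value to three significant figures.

Each source contributes Iᵢ·(dᵢ/rᵢ)²; contributions add.
A: 28.6 × (3.00/32.6)² = 0.2422 mSv/h
B: 49.7 × (0.830/3.00)² = 3.804 mSv/h
C: 357 × (2.42/15.0)² = 9.292 mSv/h
Total = 0.2422 + 3.804 + 9.292 = 13.34 mSv/h.

13.3 mSv/h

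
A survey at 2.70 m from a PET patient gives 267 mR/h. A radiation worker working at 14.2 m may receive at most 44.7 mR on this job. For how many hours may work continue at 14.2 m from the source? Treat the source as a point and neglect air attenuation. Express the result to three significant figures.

Applying the 1/r² law, rate at 14.2 m:
(2.70/14.2)² = 0.03615, so 267 × 0.03615 = 9.652 mR/h.
Stay time = 44.7 mR ÷ 9.652 mR/h = 4.631 h.

4.63 h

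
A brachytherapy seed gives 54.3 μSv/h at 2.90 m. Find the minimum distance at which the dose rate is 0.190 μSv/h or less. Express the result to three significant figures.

49.0 m

By the inverse-square law, d₂ = d₁·√(I₁/I₂).
I₁/I₂ = 54.3/0.190 = 285.8, so d₂ = 2.90 × √285.8 = 49.03 m.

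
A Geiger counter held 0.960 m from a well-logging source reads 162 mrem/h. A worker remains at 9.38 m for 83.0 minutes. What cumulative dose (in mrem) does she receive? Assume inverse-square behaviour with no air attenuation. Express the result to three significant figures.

2.35 mrem

Since intensity falls as 1/r², rate at 9.38 m:
162 × (0.960/9.38)² = 162 × 0.01047 = 1.696 mrem/h.
Dose = rate × time = 1.696 mrem/h × 1.383 h = 2.346 mrem.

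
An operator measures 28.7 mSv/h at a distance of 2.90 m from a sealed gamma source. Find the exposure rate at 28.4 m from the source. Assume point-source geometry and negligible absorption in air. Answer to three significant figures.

0.299 mSv/h

Applying the 1/r² law, the rate at 28.4 m is
(2.90/28.4)² = 0.01043, so 28.7 × 0.01043 = 0.2993 mSv/h.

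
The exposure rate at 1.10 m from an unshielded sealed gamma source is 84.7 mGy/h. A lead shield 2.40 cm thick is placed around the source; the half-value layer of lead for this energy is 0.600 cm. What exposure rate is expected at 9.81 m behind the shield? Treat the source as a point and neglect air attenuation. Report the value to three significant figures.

Distance alone: (1.10/9.81)² = 0.01257, so 84.7 × 0.01257 = 1.065 mGy/h.
Shield: 2.40/0.600 = 4.000 half-value layers → attenuation 2^(−4.000) = 0.06250.
Combined: 1.065 × 0.06250 = 0.06656 mGy/h.

0.0666 mGy/h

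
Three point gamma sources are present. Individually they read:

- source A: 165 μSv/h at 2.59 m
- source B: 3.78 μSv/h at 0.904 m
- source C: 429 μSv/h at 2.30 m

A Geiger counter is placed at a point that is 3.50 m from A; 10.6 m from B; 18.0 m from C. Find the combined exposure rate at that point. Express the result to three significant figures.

By superposition, sum each source's inverse-square contribution:
A: 165 × (2.59/3.50)² = 90.35 μSv/h
B: 3.78 × (0.904/10.6)² = 0.02749 μSv/h
C: 429 × (2.30/18.0)² = 7.004 μSv/h
Total = 90.35 + 0.02749 + 7.004 = 97.38 μSv/h.

97.4 μSv/h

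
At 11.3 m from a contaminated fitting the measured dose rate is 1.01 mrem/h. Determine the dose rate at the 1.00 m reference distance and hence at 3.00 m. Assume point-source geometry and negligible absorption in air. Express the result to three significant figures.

129 mrem/h; 14.3 mrem/h

Using I₁d₁² = I₂d₂²,
At 1.00 m: 1.01 × (11.3/1.00)² = 1.01 × 127.7 = 129.0 mrem/h
At 3.00 m: (1.00/3.00)² = 0.1111, so 129.0 × 0.1111 = 14.33 mrem/h.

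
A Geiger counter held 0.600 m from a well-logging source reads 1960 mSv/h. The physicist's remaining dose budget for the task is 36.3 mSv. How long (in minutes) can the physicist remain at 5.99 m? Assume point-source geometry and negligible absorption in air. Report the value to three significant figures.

111 min

Using I₁d₁² = I₂d₂², rate at 5.99 m:
1960 × (0.600/5.99)² = 1960 × 0.01003 = 19.66 mSv/h.
Stay time = 36.3 mSv ÷ 19.66 mSv/h = 1.846 h = 110.8 min.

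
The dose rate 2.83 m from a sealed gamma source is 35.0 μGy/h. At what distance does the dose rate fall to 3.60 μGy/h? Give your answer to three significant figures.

Applying the 1/r² law, d₂ = d₁·√(I₁/I₂).
I₁/I₂ = 35.0/3.60 = 9.722, so d₂ = 2.83 × √9.722 = 8.824 m.

8.82 m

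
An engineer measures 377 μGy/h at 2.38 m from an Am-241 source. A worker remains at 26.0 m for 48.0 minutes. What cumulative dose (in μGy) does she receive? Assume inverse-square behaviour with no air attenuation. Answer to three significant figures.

2.53 μGy

Intensity scales as (d₁/d₂)², so rate at 26.0 m:
377 × (2.38/26.0)² = 377 × 0.008379 = 3.159 μGy/h.
Dose = rate × time = 3.159 μGy/h × 0.8000 h = 2.527 μGy.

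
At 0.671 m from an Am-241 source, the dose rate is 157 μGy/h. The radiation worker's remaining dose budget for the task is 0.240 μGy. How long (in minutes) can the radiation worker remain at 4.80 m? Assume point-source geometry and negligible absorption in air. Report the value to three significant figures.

4.69 min

Using I₁d₁² = I₂d₂², rate at 4.80 m:
157 × (0.671/4.80)² = 157 × 0.01954 = 3.068 μGy/h.
Stay time = 0.240 μGy ÷ 3.068 μGy/h = 0.07823 h = 4.694 min.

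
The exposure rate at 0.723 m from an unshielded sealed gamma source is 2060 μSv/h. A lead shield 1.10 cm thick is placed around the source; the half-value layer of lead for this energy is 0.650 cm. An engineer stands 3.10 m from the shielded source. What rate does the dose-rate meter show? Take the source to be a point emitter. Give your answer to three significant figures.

34.7 μSv/h

Distance alone: (0.723/3.10)² = 0.05439, so 2060 × 0.05439 = 112.0 μSv/h.
Shield: 1.10/0.650 = 1.692 half-value layers → attenuation 2^(−1.692) = 0.3095.
Combined: 112.0 × 0.3095 = 34.66 μSv/h.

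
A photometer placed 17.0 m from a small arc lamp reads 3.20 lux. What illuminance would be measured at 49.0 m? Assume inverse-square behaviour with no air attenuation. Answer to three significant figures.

0.385 lux

Using I₁d₁² = I₂d₂², scaling from 17.0 m to 49.0 m:
(17.0/49.0)² = 0.1204, so 3.20 × 0.1204 = 0.3853 lux.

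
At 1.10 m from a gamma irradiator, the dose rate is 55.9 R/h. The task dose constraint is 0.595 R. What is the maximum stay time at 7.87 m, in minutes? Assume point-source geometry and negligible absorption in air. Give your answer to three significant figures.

32.7 min

Using I₁d₁² = I₂d₂², rate at 7.87 m:
(1.10/7.87)² = 0.01954, so 55.9 × 0.01954 = 1.092 R/h.
Stay time = 0.595 R ÷ 1.092 R/h = 0.5449 h = 32.69 min.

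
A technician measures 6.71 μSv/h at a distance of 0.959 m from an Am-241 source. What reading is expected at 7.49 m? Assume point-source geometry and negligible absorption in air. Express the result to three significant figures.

0.110 μSv/h

Intensity scales as (d₁/d₂)², so the rate at 7.49 m is
6.71 × (0.959/7.49)² = 6.71 × 0.01639 = 0.1100 μSv/h.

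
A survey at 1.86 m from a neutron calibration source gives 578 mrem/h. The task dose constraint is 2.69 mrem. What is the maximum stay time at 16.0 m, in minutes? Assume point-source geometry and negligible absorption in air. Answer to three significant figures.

20.7 min

By the inverse-square law, rate at 16.0 m:
578 × (1.86/16.0)² = 578 × 0.01351 = 7.809 mrem/h.
Stay time = 2.69 mrem ÷ 7.809 mrem/h = 0.3445 h = 20.67 min.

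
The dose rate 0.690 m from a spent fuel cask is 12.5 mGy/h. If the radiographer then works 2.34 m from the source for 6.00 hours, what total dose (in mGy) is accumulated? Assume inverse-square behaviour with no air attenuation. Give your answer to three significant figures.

6.52 mGy

Using I₁d₁² = I₂d₂², rate at 2.34 m:
(0.690/2.34)² = 0.08695, so 12.5 × 0.08695 = 1.087 mGy/h.
Dose = rate × time = 1.087 mGy/h × 6.000 h = 6.522 mGy.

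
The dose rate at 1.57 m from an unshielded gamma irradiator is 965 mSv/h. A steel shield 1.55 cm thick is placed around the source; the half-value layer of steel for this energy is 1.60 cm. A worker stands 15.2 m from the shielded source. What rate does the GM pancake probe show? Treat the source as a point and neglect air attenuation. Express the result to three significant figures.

5.26 mSv/h

Distance alone: (1.57/15.2)² = 0.01067, so 965 × 0.01067 = 10.30 mSv/h.
Shield: 1.55/1.60 = 0.9688 half-value layers → attenuation 2^(−0.9688) = 0.5109.
Combined: 10.30 × 0.5109 = 5.262 mSv/h.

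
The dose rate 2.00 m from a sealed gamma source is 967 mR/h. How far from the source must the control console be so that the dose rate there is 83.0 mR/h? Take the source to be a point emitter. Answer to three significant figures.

6.83 m

Using I₁d₁² = I₂d₂², d₂ = d₁·√(I₁/I₂).
I₁/I₂ = 967/83.0 = 11.65, so d₂ = 2.00 × √11.65 = 6.826 m.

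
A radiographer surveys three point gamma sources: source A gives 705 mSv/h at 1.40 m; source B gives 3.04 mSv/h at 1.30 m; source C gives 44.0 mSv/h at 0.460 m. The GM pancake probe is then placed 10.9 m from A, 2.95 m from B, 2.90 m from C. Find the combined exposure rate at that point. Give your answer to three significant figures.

13.3 mSv/h

Each source contributes Iᵢ·(dᵢ/rᵢ)²; contributions add.
A: 705 × (1.40/10.9)² = 11.63 mSv/h
B: 3.04 × (1.30/2.95)² = 0.5904 mSv/h
C: 44.0 × (0.460/2.90)² = 1.107 mSv/h
Total = 11.63 + 0.5904 + 1.107 = 13.33 mSv/h.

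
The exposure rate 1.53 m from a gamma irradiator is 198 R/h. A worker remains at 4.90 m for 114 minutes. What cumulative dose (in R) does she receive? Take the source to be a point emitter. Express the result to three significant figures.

Applying the 1/r² law, rate at 4.90 m:
198 × (1.53/4.90)² = 198 × 0.09750 = 19.30 R/h.
Dose = rate × time = 19.30 R/h × 1.900 h = 36.67 R.

36.7 R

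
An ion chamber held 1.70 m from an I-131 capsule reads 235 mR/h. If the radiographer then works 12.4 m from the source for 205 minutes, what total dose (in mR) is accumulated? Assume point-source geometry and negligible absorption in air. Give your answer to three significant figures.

Intensity scales as (d₁/d₂)², so rate at 12.4 m:
235 × (1.70/12.4)² = 235 × 0.01880 = 4.418 mR/h.
Dose = rate × time = 4.418 mR/h × 3.417 h = 15.10 mR.

15.1 mR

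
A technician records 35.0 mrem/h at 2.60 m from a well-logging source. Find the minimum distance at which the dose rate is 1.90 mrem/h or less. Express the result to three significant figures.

11.2 m

Using I₁d₁² = I₂d₂², d₂ = d₁·√(I₁/I₂).
I₁/I₂ = 35.0/1.90 = 18.42, so d₂ = 2.60 × √18.42 = 11.16 m.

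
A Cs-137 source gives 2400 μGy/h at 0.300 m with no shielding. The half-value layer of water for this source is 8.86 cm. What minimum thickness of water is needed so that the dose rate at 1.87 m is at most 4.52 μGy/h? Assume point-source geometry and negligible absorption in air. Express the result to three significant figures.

At 1.87 m, distance alone gives 2400 × (0.300/1.87)² = 2400 × 0.02574 = 61.78 μGy/h.
Further attenuation needed: 61.78/4.52 = 13.67.
n = log₂(13.67) = 3.773 half-value layers.
Thickness = 3.773 × 8.86 cm = 33.43 cm.

33.4 cm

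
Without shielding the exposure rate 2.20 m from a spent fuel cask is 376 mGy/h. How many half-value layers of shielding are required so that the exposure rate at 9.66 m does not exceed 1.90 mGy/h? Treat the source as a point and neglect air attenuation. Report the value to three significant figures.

3.36 half-value layers

At 9.66 m, distance alone gives 376 × (2.20/9.66)² = 376 × 0.05187 = 19.50 mGy/h.
Further attenuation needed: 19.50/1.90 = 10.26.
n = log₂(10.26) = 3.359 half-value layers.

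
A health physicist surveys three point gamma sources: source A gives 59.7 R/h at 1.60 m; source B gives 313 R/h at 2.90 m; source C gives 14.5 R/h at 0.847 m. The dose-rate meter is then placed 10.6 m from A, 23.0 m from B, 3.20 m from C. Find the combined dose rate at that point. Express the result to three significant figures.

7.35 R/h

Each source contributes Iᵢ·(dᵢ/rᵢ)²; contributions add.
A: 59.7 × (1.60/10.6)² = 1.360 R/h
B: 313 × (2.90/23.0)² = 4.976 R/h
C: 14.5 × (0.847/3.20)² = 1.016 R/h
Total = 1.360 + 4.976 + 1.016 = 7.352 R/h.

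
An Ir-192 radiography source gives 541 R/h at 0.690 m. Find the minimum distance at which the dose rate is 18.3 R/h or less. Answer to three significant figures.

Since intensity falls as 1/r², d₂ = d₁·√(I₁/I₂).
I₁/I₂ = 541/18.3 = 29.56, so d₂ = 0.690 × √29.56 = 3.751 m.

3.75 m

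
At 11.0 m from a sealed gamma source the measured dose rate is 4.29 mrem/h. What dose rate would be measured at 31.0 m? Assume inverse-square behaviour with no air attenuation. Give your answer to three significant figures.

0.540 mrem/h

Intensity scales as (d₁/d₂)², so scaling from 11.0 m to 31.0 m:
(11.0/31.0)² = 0.1259, so 4.29 × 0.1259 = 0.5401 mrem/h.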